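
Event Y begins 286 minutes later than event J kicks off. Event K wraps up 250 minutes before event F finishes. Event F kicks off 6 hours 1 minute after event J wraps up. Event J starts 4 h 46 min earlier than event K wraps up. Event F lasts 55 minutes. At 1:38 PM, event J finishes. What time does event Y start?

4:24 PM

Event F starts at 1:38 PM + 361 min = 7:39 PM.
Event F ends at 7:39 PM + 55 min = 8:34 PM.
Event K ends at 8:34 PM − 250 min = 4:24 PM.
Event J starts at 4:24 PM − 286 min = 11:38 AM.
Event Y starts at 11:38 AM + 286 min = 4:24 PM.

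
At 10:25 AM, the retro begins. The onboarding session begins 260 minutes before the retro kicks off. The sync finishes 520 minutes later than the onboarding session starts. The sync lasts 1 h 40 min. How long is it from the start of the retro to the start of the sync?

2 hours 40 minutes

The onboarding session starts at 10:25 AM − 260 min = 6:05 AM.
The sync ends at 6:05 AM + 520 min = 2:45 PM.
The sync starts at 2:45 PM − 100 min = 1:05 PM.
From 10:25 AM to 1:05 PM is 2 hours 40 minutes.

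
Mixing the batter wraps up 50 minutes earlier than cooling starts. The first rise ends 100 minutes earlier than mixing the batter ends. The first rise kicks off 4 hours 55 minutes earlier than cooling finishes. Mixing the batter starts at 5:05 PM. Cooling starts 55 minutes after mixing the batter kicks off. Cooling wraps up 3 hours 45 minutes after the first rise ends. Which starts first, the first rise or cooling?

the first rise

Cooling starts at 5:05 PM + 55 min = 6:00 PM.
Mixing the batter ends at 6:00 PM − 50 min = 5:10 PM.
The first rise ends at 5:10 PM − 100 min = 3:30 PM.
Cooling ends at 3:30 PM + 225 min = 7:15 PM.
The first rise starts at 7:15 PM − 295 min = 2:20 PM.
The first rise starts at 2:20 PM and cooling starts at 6:00 PM, so the first rise is first.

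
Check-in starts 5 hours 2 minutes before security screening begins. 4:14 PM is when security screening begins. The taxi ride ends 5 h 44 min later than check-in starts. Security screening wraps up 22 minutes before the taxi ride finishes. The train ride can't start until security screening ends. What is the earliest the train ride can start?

Check-in starts at 4:14 PM − 302 min = 11:12 AM.
The taxi ride ends at 11:12 AM + 344 min = 4:56 PM.
Security screening ends at 4:56 PM − 22 min = 4:34 PM.
The train ride is bounded by security screening, so the earliest it can start is 4:34 PM.

4:34 PM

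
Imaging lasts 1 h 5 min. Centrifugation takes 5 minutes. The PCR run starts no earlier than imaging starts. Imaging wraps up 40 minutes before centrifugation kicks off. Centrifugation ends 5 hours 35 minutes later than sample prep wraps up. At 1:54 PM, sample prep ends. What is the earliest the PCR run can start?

Centrifugation ends at 1:54 PM + 335 min = 7:29 PM.
Centrifugation starts at 7:29 PM − 5 min = 7:24 PM.
Imaging ends at 7:24 PM − 40 min = 6:44 PM.
Imaging starts at 6:44 PM − 65 min = 5:39 PM.
The PCR run is bounded by imaging, so the earliest it can start is 5:39 PM.

5:39 PM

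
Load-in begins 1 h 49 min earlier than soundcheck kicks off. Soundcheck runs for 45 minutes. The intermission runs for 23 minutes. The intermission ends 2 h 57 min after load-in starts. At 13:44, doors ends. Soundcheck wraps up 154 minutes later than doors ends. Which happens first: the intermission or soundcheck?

Soundcheck ends at 13:44 + 154 min = 16:18.
Soundcheck starts at 16:18 − 45 min = 15:33.
Load-in starts at 15:33 − 109 min = 13:44.
The intermission ends at 13:44 + 177 min = 16:41.
The intermission starts at 16:41 − 23 min = 16:18.
The intermission starts at 16:18 and soundcheck starts at 15:33, so soundcheck is first.

soundcheck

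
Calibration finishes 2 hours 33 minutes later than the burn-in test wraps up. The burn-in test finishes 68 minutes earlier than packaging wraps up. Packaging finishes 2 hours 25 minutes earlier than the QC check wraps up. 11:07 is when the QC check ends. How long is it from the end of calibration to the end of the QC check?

60 minutes

Packaging ends at 11:07 − 145 min = 08:42.
The burn-in test ends at 08:42 − 68 min = 07:34.
Calibration ends at 07:34 + 153 min = 10:07.
From 10:07 to 11:07 is 60 minutes.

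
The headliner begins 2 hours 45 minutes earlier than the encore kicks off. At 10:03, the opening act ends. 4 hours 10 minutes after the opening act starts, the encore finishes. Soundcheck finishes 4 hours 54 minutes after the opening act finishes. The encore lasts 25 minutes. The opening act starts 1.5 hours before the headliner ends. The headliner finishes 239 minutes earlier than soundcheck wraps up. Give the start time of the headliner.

Soundcheck ends at 10:03 + 294 min = 14:57.
The headliner ends at 14:57 − 239 min = 10:58.
The opening act starts at 10:58 − 90 min = 09:28.
The encore ends at 09:28 + 250 min = 13:38.
The encore starts at 13:38 − 25 min = 13:13.
The headliner starts at 13:13 − 165 min = 10:28.

10:28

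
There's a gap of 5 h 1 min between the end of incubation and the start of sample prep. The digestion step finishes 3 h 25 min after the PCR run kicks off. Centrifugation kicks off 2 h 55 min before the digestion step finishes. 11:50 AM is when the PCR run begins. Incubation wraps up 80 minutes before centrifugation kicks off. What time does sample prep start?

4:01 PM

The digestion step ends at 11:50 AM + 205 min = 3:15 PM.
Centrifugation starts at 3:15 PM − 175 min = 12:20 PM.
Incubation ends at 12:20 PM − 80 min = 11:00 AM.
Sample prep starts at 11:00 AM + 301 min = 4:01 PM.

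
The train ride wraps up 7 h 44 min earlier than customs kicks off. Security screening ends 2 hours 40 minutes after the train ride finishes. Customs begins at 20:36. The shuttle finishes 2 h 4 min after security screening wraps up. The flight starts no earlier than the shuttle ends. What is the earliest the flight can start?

17:36

The train ride ends at 20:36 − 464 min = 12:52.
Security screening ends at 12:52 + 160 min = 15:32.
The shuttle ends at 15:32 + 124 min = 17:36.
The flight is bounded by the shuttle, so the earliest it can start is 17:36.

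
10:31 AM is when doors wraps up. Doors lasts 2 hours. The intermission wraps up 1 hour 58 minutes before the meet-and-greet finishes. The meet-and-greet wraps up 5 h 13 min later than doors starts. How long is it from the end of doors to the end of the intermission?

75 minutes

Doors starts at 10:31 AM − 120 min = 8:31 AM.
The meet-and-greet ends at 8:31 AM + 313 min = 1:44 PM.
The intermission ends at 1:44 PM − 118 min = 11:46 AM.
From 10:31 AM to 11:46 AM is 75 minutes.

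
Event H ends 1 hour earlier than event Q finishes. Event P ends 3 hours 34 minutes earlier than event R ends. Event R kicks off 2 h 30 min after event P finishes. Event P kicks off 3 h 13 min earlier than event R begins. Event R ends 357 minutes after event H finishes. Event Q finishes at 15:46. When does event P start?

16:26

Event H ends at 15:46 − 60 min = 14:46.
Event R ends at 14:46 + 357 min = 20:43.
Event P ends at 20:43 − 214 min = 17:09.
Event R starts at 17:09 + 150 min = 19:39.
Event P starts at 19:39 − 193 min = 16:26.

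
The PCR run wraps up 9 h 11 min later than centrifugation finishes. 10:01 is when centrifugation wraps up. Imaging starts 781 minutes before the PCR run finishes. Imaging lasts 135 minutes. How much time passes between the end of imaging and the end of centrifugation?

The PCR run ends at 10:01 + 551 min = 19:12.
Imaging starts at 19:12 − 781 min = 06:11.
Imaging ends at 06:11 + 135 min = 08:26.
From 08:26 to 10:01 is 1 h 35 min.

1 h 35 min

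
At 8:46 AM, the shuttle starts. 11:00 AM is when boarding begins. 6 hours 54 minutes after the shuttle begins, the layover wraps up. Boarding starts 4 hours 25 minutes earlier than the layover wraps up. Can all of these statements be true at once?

No

The layover ends at 8:46 AM + 414 min = 3:40 PM.
Boarding starts at 3:40 PM − 265 min = 11:15 AM.
But boarding is also said to start at 11:00 AM — a 15-minute conflict.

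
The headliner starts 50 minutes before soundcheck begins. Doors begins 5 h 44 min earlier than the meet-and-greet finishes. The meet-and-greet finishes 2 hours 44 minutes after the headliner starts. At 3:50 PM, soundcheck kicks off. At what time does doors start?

12:00 PM

The headliner starts at 3:50 PM − 50 min = 3:00 PM.
The meet-and-greet ends at 3:00 PM + 164 min = 5:44 PM.
Doors starts at 5:44 PM − 344 min = 12:00 PM.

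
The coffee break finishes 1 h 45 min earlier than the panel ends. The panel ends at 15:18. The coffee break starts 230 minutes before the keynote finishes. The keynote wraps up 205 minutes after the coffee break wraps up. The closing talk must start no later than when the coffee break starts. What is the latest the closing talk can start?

The coffee break ends at 15:18 − 105 min = 13:33.
The keynote ends at 13:33 + 205 min = 16:58.
The coffee break starts at 16:58 − 230 min = 13:08.
The closing talk is bounded by the coffee break, so the latest it can start is 13:08.

13:08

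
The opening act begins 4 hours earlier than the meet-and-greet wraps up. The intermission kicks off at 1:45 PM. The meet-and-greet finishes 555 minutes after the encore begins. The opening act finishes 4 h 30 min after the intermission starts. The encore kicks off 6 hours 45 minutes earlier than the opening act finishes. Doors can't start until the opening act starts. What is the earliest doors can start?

The opening act ends at 1:45 PM + 270 min = 6:15 PM.
The encore starts at 6:15 PM − 405 min = 11:30 AM.
The meet-and-greet ends at 11:30 AM + 555 min = 8:45 PM.
The opening act starts at 8:45 PM − 240 min = 4:45 PM.
Doors is bounded by the opening act, so the earliest it can start is 4:45 PM.

4:45 PM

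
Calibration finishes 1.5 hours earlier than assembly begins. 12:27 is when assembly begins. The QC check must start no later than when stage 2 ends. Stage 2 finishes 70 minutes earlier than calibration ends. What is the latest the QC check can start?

09:47

Calibration ends at 12:27 − 90 min = 10:57.
Stage 2 ends at 10:57 − 70 min = 09:47.
The QC check is bounded by stage 2, so the latest it can start is 09:47.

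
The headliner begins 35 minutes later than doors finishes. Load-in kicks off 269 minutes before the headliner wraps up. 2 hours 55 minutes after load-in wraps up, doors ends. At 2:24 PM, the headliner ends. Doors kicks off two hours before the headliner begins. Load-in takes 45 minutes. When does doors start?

12:10 PM

Load-in starts at 2:24 PM − 269 min = 9:55 AM.
Load-in ends at 9:55 AM + 45 min = 10:40 AM.
Doors ends at 10:40 AM + 175 min = 1:35 PM.
The headliner starts at 1:35 PM + 35 min = 2:10 PM.
Doors starts at 2:10 PM − 120 min = 12:10 PM.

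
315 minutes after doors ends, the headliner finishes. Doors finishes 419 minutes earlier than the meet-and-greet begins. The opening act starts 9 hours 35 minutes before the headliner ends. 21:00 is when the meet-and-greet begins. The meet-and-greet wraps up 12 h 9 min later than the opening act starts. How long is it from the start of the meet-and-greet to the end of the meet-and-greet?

50 minutes

Doors ends at 21:00 − 419 min = 14:01.
The headliner ends at 14:01 + 315 min = 19:16.
The opening act starts at 19:16 − 575 min = 09:41.
The meet-and-greet ends at 09:41 + 729 min = 21:50.
From 21:00 to 21:50 is 50 minutes.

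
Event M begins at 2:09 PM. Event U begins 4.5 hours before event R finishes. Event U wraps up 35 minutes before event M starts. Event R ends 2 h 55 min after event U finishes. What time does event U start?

11:59 AM

Event U ends at 2:09 PM − 35 min = 1:34 PM.
Event R ends at 1:34 PM + 175 min = 4:29 PM.
Event U starts at 4:29 PM − 270 min = 11:59 AM.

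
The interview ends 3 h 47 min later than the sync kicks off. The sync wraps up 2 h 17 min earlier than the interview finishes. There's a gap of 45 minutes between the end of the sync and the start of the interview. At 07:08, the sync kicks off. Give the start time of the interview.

09:23

The interview ends at 07:08 + 227 min = 10:55.
The sync ends at 10:55 − 137 min = 08:38.
The interview starts at 08:38 + 45 min = 09:23.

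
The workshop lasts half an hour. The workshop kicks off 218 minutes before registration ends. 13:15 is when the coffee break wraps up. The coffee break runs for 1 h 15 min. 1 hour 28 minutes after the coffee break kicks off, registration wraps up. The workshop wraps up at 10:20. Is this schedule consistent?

The coffee break starts at 13:15 − 75 min = 12:00.
Registration ends at 12:00 + 88 min = 13:28.
The workshop starts at 13:28 − 218 min = 09:50.
The workshop ends at 09:50 + 30 min = 10:20.
That matches the stated 10:20, so the schedule is consistent.

Yes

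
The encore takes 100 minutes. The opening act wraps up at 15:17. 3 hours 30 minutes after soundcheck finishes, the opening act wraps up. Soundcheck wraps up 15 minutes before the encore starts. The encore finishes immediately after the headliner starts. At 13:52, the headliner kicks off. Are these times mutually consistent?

The encore ends at 13:52.
The encore starts at 13:52 − 100 min = 12:12.
Soundcheck ends at 12:12 − 15 min = 11:57.
The opening act ends at 11:57 + 210 min = 15:27.
But the opening act is also said to end at 15:17 — a 10-minute conflict.

No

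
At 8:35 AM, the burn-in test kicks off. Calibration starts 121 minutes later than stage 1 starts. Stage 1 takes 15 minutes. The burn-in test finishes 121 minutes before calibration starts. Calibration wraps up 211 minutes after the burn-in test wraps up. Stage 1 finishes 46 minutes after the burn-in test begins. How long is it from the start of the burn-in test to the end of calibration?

242 minutes

Stage 1 ends at 8:35 AM + 46 min = 9:21 AM.
Stage 1 starts at 9:21 AM − 15 min = 9:06 AM.
Calibration starts at 9:06 AM + 121 min = 11:07 AM.
The burn-in test ends at 11:07 AM − 121 min = 9:06 AM.
Calibration ends at 9:06 AM + 211 min = 12:37 PM.
From 8:35 AM to 12:37 PM is 242 minutes.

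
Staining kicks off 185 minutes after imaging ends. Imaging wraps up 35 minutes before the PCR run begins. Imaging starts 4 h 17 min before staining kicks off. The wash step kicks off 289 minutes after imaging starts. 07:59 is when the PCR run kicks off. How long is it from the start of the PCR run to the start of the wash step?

3 h 2 min

Imaging ends at 07:59 − 35 min = 07:24.
Staining starts at 07:24 + 185 min = 10:29.
Imaging starts at 10:29 − 257 min = 06:12.
The wash step starts at 06:12 + 289 min = 11:01.
From 07:59 to 11:01 is 3 h 2 min.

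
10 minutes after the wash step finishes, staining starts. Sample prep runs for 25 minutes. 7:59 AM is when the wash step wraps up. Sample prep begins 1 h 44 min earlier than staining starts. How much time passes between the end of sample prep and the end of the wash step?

Staining starts at 7:59 AM + 10 min = 8:09 AM.
Sample prep starts at 8:09 AM − 104 min = 6:25 AM.
Sample prep ends at 6:25 AM + 25 min = 6:50 AM.
From 6:50 AM to 7:59 AM is 69 minutes.

69 minutes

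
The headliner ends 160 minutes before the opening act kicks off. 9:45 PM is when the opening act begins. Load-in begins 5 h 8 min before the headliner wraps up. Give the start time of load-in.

The headliner ends at 9:45 PM − 160 min = 7:05 PM.
Load-in starts at 7:05 PM − 308 min = 1:57 PM.

1:57 PM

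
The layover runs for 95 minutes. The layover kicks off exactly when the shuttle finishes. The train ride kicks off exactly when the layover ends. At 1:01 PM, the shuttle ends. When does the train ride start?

2:36 PM

The layover starts at 1:01 PM.
The layover ends at 1:01 PM + 95 min = 2:36 PM.
So the train ride starts at 2:36 PM.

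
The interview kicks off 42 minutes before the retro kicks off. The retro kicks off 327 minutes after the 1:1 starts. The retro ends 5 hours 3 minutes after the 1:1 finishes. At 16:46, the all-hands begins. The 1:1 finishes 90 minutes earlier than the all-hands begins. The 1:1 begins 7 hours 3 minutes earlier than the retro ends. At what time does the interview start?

18:01

The 1:1 ends at 16:46 − 90 min = 15:16.
The retro ends at 15:16 + 303 min = 20:19.
The 1:1 starts at 20:19 − 423 min = 13:16.
The retro starts at 13:16 + 327 min = 18:43.
The interview starts at 18:43 − 42 min = 18:01.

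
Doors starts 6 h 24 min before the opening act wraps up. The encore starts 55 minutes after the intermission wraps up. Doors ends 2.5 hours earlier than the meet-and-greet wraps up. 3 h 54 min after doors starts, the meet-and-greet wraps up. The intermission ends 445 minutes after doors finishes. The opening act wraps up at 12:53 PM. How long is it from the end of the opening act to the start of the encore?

Doors starts at 12:53 PM − 384 min = 6:29 AM.
The meet-and-greet ends at 6:29 AM + 234 min = 10:23 AM.
Doors ends at 10:23 AM − 150 min = 7:53 AM.
The intermission ends at 7:53 AM + 445 min = 3:18 PM.
The encore starts at 3:18 PM + 55 min = 4:13 PM.
From 12:53 PM to 4:13 PM is 3 h 20 min.

3 h 20 min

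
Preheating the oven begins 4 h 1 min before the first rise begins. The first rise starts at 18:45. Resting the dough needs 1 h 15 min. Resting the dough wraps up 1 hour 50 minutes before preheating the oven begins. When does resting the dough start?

11:39

Preheating the oven starts at 18:45 − 241 min = 14:44.
Resting the dough ends at 14:44 − 110 min = 12:54.
Resting the dough starts at 12:54 − 75 min = 11:39.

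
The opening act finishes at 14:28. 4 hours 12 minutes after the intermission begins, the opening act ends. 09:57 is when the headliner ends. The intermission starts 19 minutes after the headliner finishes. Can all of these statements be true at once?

Yes

The intermission starts at 09:57 + 19 min = 10:16.
The opening act ends at 10:16 + 252 min = 14:28.
That matches the stated 14:28, so the schedule is consistent.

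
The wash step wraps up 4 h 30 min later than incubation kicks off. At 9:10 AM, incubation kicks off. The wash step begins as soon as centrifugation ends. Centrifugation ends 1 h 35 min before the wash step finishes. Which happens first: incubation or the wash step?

The wash step ends at 9:10 AM + 270 min = 1:40 PM.
Centrifugation ends at 1:40 PM − 95 min = 12:05 PM.
So the wash step starts at 12:05 PM.
Incubation starts at 9:10 AM and the wash step starts at 12:05 PM, so incubation is first.

incubation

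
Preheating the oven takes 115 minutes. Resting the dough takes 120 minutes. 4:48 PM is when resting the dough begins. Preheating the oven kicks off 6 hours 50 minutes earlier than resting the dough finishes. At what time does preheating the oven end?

1:53 PM

Resting the dough ends at 4:48 PM + 120 min = 6:48 PM.
Preheating the oven starts at 6:48 PM − 410 min = 11:58 AM.
Preheating the oven ends at 11:58 AM + 115 min = 1:53 PM.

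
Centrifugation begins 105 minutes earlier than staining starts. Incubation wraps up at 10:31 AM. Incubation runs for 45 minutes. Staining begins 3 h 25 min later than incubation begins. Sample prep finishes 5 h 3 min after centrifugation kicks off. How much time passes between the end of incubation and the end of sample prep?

358 minutes

Incubation starts at 10:31 AM − 45 min = 9:46 AM.
Staining starts at 9:46 AM + 205 min = 1:11 PM.
Centrifugation starts at 1:11 PM − 105 min = 11:26 AM.
Sample prep ends at 11:26 AM + 303 min = 4:29 PM.
From 10:31 AM to 4:29 PM is 358 minutes.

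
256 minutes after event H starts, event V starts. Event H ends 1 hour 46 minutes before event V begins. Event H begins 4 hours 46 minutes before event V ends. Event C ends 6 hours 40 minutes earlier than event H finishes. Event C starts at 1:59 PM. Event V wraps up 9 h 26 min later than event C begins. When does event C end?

Event V ends at 1:59 PM + 566 min = 11:25 PM.
Event H starts at 11:25 PM − 286 min = 6:39 PM.
Event V starts at 6:39 PM + 256 min = 10:55 PM.
Event H ends at 10:55 PM − 106 min = 9:09 PM.
Event C ends at 9:09 PM − 400 min = 2:29 PM.

2:29 PM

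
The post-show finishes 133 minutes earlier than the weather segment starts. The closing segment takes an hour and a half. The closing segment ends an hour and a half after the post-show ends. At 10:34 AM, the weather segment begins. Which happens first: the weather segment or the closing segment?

the closing segment

The post-show ends at 10:34 AM − 133 min = 8:21 AM.
The closing segment ends at 8:21 AM + 90 min = 9:51 AM.
The closing segment starts at 9:51 AM − 90 min = 8:21 AM.
The weather segment starts at 10:34 AM and the closing segment starts at 8:21 AM, so the closing segment is first.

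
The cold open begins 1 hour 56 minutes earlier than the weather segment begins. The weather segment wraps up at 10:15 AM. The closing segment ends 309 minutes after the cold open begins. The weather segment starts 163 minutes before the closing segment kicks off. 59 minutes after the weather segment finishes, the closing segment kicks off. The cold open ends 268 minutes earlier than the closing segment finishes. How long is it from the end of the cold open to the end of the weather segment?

2 h 59 min

The closing segment starts at 10:15 AM + 59 min = 11:14 AM.
The weather segment starts at 11:14 AM − 163 min = 8:31 AM.
The cold open starts at 8:31 AM − 116 min = 6:35 AM.
The closing segment ends at 6:35 AM + 309 min = 11:44 AM.
The cold open ends at 11:44 AM − 268 min = 7:16 AM.
From 7:16 AM to 10:15 AM is 2 h 59 min.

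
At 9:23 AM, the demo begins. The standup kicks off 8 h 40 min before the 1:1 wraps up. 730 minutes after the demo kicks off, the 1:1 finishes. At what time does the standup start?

12:53 PM

The 1:1 ends at 9:23 AM + 730 min = 9:33 PM.
The standup starts at 9:33 PM − 520 min = 12:53 PM.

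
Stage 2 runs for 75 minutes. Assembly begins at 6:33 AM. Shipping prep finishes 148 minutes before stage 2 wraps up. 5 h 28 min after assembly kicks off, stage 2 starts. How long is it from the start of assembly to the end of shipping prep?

4 h 15 min

Stage 2 starts at 6:33 AM + 328 min = 12:01 PM.
Stage 2 ends at 12:01 PM + 75 min = 1:16 PM.
Shipping prep ends at 1:16 PM − 148 min = 10:48 AM.
From 6:33 AM to 10:48 AM is 4 h 15 min.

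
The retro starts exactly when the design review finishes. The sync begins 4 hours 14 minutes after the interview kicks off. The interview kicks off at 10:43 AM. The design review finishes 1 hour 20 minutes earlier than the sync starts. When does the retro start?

The sync starts at 10:43 AM + 254 min = 2:57 PM.
The design review ends at 2:57 PM − 80 min = 1:37 PM.
So the retro starts at 1:37 PM.

1:37 PM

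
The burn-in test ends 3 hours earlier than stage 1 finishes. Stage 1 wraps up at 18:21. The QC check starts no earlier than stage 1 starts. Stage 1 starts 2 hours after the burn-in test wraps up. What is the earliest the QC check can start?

17:21

The burn-in test ends at 18:21 − 180 min = 15:21.
Stage 1 starts at 15:21 + 120 min = 17:21.
The QC check is bounded by stage 1, so the earliest it can start is 17:21.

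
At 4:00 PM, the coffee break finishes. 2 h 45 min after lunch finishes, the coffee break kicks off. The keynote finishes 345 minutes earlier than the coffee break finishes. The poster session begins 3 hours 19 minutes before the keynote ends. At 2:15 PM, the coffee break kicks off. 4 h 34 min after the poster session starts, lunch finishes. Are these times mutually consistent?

Yes

The keynote ends at 4:00 PM − 345 min = 10:15 AM.
The poster session starts at 10:15 AM − 199 min = 6:56 AM.
Lunch ends at 6:56 AM + 274 min = 11:30 AM.
The coffee break starts at 11:30 AM + 165 min = 2:15 PM.
That matches the stated 2:15 PM, so the schedule is consistent.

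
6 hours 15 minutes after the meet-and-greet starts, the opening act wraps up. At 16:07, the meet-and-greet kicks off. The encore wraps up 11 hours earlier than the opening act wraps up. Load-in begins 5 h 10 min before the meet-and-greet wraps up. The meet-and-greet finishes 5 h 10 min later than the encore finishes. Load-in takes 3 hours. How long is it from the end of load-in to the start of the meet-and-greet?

The opening act ends at 16:07 + 375 min = 22:22.
The encore ends at 22:22 − 660 min = 11:22.
The meet-and-greet ends at 11:22 + 310 min = 16:32.
Load-in starts at 16:32 − 310 min = 11:22.
Load-in ends at 11:22 + 180 min = 14:22.
From 14:22 to 16:07 is 105 minutes.

105 minutes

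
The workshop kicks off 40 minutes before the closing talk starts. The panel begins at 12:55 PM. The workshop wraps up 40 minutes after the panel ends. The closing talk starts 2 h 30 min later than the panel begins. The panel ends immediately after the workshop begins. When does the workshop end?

3:25 PM

The closing talk starts at 12:55 PM + 150 min = 3:25 PM.
The workshop starts at 3:25 PM − 40 min = 2:45 PM.
So the panel ends at 2:45 PM.
The workshop ends at 2:45 PM + 40 min = 3:25 PM.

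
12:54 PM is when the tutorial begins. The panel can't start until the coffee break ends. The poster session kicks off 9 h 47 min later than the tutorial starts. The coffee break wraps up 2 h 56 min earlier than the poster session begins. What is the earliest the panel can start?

The poster session starts at 12:54 PM + 587 min = 10:41 PM.
The coffee break ends at 10:41 PM − 176 min = 7:45 PM.
The panel is bounded by the coffee break, so the earliest it can start is 7:45 PM.

7:45 PM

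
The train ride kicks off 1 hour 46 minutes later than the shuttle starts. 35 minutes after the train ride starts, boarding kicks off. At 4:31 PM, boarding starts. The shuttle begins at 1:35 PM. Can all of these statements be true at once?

No

The train ride starts at 1:35 PM + 106 min = 3:21 PM.
Boarding starts at 3:21 PM + 35 min = 3:56 PM.
But boarding is also said to start at 4:31 PM — a 35-minute conflict.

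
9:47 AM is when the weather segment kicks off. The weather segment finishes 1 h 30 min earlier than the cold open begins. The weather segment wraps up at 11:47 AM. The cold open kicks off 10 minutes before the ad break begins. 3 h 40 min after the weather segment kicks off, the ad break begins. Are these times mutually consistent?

The ad break starts at 9:47 AM + 220 min = 1:27 PM.
The cold open starts at 1:27 PM − 10 min = 1:17 PM.
The weather segment ends at 1:17 PM − 90 min = 11:47 AM.
That matches the stated 11:47 AM, so the schedule is consistent.

Yes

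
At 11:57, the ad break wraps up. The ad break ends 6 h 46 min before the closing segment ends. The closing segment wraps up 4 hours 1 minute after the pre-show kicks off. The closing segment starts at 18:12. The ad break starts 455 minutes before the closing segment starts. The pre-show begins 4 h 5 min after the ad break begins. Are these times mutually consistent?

Yes

The ad break starts at 18:12 − 455 min = 10:37.
The pre-show starts at 10:37 + 245 min = 14:42.
The closing segment ends at 14:42 + 241 min = 18:43.
The ad break ends at 18:43 − 406 min = 11:57.
That matches the stated 11:57, so the schedule is consistent.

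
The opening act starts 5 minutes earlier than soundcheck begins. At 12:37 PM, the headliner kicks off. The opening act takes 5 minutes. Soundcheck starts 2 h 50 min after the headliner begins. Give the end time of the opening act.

Soundcheck starts at 12:37 PM + 170 min = 3:27 PM.
The opening act starts at 3:27 PM − 5 min = 3:22 PM.
The opening act ends at 3:22 PM + 5 min = 3:27 PM.

3:27 PM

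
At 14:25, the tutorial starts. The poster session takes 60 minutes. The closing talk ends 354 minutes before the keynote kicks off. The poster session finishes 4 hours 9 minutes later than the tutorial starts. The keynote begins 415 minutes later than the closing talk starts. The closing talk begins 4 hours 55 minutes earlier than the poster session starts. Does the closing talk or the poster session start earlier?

The poster session ends at 14:25 + 249 min = 18:34.
The poster session starts at 18:34 − 60 min = 17:34.
The closing talk starts at 17:34 − 295 min = 12:39.
The closing talk starts at 12:39 and the poster session starts at 17:34, so the closing talk is first.

the closing talk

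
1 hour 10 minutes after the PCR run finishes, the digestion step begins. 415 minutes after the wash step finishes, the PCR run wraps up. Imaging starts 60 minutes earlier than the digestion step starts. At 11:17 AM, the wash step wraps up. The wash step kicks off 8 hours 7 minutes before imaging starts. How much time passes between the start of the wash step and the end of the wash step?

62 minutes

The PCR run ends at 11:17 AM + 415 min = 6:12 PM.
The digestion step starts at 6:12 PM + 70 min = 7:22 PM.
Imaging starts at 7:22 PM − 60 min = 6:22 PM.
The wash step starts at 6:22 PM − 487 min = 10:15 AM.
From 10:15 AM to 11:17 AM is 62 minutes.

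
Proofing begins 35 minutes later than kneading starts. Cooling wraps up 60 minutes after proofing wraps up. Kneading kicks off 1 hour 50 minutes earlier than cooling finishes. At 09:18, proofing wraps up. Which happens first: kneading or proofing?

Cooling ends at 09:18 + 60 min = 10:18.
Kneading starts at 10:18 − 110 min = 08:28.
Proofing starts at 08:28 + 35 min = 09:03.
Kneading starts at 08:28 and proofing starts at 09:03, so kneading is first.

kneading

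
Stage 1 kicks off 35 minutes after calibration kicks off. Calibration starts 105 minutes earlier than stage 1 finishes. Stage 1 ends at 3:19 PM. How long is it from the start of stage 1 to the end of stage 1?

Calibration starts at 3:19 PM − 105 min = 1:34 PM.
Stage 1 starts at 1:34 PM + 35 min = 2:09 PM.
From 2:09 PM to 3:19 PM is 70 minutes.

70 minutes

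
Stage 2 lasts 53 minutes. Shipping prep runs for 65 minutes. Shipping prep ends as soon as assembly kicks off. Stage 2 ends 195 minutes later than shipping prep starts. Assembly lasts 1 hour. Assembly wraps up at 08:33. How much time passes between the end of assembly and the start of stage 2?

Assembly starts at 08:33 − 60 min = 07:33.
So shipping prep ends at 07:33.
Shipping prep starts at 07:33 − 65 min = 06:28.
Stage 2 ends at 06:28 + 195 min = 09:43.
Stage 2 starts at 09:43 − 53 min = 08:50.
From 08:33 to 08:50 is 17 minutes.

17 minutes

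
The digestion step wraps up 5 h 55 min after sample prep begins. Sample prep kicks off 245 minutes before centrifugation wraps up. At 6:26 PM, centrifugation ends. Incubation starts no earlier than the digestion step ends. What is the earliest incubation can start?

Sample prep starts at 6:26 PM − 245 min = 2:21 PM.
The digestion step ends at 2:21 PM + 355 min = 8:16 PM.
Incubation is bounded by the digestion step, so the earliest it can start is 8:16 PM.

8:16 PM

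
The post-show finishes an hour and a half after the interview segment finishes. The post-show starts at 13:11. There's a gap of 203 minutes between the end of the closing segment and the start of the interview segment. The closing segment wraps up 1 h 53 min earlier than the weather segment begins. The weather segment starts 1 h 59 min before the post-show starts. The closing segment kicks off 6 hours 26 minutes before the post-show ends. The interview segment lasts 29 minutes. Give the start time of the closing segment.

08:15

The weather segment starts at 13:11 − 119 min = 11:12.
The closing segment ends at 11:12 − 113 min = 09:19.
The interview segment starts at 09:19 + 203 min = 12:42.
The interview segment ends at 12:42 + 29 min = 13:11.
The post-show ends at 13:11 + 90 min = 14:41.
The closing segment starts at 14:41 − 386 min = 08:15.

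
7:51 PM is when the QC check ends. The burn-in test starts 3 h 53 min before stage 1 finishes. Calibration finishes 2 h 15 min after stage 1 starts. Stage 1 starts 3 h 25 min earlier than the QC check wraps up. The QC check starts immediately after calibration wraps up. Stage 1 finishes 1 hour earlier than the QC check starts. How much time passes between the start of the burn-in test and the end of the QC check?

Stage 1 starts at 7:51 PM − 205 min = 4:26 PM.
Calibration ends at 4:26 PM + 135 min = 6:41 PM.
So the QC check starts at 6:41 PM.
Stage 1 ends at 6:41 PM − 60 min = 5:41 PM.
The burn-in test starts at 5:41 PM − 233 min = 1:48 PM.
From 1:48 PM to 7:51 PM is 6 hours 3 minutes.

6 hours 3 minutes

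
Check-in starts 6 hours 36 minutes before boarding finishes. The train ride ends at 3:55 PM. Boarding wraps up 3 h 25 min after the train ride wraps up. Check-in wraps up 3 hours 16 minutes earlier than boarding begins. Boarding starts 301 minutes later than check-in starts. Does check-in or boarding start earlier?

check-in

Boarding ends at 3:55 PM + 205 min = 7:20 PM.
Check-in starts at 7:20 PM − 396 min = 12:44 PM.
Boarding starts at 12:44 PM + 301 min = 5:45 PM.
Check-in starts at 12:44 PM and boarding starts at 5:45 PM, so check-in is first.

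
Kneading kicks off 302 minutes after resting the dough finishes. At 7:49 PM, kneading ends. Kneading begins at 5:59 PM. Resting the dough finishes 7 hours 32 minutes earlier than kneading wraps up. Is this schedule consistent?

No

Resting the dough ends at 7:49 PM − 452 min = 12:17 PM.
Kneading starts at 12:17 PM + 302 min = 5:19 PM.
But kneading is also said to start at 5:59 PM — a 40-minute conflict.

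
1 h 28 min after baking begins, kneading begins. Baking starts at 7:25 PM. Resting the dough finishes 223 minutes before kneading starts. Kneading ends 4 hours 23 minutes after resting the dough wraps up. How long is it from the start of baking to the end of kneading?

Kneading starts at 7:25 PM + 88 min = 8:53 PM.
Resting the dough ends at 8:53 PM − 223 min = 5:10 PM.
Kneading ends at 5:10 PM + 263 min = 9:33 PM.
From 7:25 PM to 9:33 PM is 128 minutes.

128 minutes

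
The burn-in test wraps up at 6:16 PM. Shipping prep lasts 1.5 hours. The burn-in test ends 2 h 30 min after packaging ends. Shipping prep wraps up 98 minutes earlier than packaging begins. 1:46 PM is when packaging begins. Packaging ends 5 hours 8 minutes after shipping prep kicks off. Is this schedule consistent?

Yes

Shipping prep ends at 1:46 PM − 98 min = 12:08 PM.
Shipping prep starts at 12:08 PM − 90 min = 10:38 AM.
Packaging ends at 10:38 AM + 308 min = 3:46 PM.
The burn-in test ends at 3:46 PM + 150 min = 6:16 PM.
That matches the stated 6:16 PM, so the schedule is consistent.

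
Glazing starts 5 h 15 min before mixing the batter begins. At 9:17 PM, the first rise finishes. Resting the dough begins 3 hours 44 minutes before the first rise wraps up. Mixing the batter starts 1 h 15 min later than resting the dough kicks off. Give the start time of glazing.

1:33 PM

Resting the dough starts at 9:17 PM − 224 min = 5:33 PM.
Mixing the batter starts at 5:33 PM + 75 min = 6:48 PM.
Glazing starts at 6:48 PM − 315 min = 1:33 PM.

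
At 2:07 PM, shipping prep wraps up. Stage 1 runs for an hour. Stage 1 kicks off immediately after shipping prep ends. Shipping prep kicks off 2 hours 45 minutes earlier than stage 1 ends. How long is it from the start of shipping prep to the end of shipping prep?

Stage 1 starts at 2:07 PM.
Stage 1 ends at 2:07 PM + 60 min = 3:07 PM.
Shipping prep starts at 3:07 PM − 165 min = 12:22 PM.
From 12:22 PM to 2:07 PM is 1 h 45 min.

1 h 45 min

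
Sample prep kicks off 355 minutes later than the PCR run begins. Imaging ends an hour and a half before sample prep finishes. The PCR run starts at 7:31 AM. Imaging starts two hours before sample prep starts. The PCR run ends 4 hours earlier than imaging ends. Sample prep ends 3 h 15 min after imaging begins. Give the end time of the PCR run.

9:11 AM

Sample prep starts at 7:31 AM + 355 min = 1:26 PM.
Imaging starts at 1:26 PM − 120 min = 11:26 AM.
Sample prep ends at 11:26 AM + 195 min = 2:41 PM.
Imaging ends at 2:41 PM − 90 min = 1:11 PM.
The PCR run ends at 1:11 PM − 240 min = 9:11 AM.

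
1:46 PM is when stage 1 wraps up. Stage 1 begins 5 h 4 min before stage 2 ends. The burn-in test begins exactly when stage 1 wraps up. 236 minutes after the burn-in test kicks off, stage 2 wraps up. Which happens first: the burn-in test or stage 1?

The burn-in test starts at 1:46 PM.
Stage 2 ends at 1:46 PM + 236 min = 5:42 PM.
Stage 1 starts at 5:42 PM − 304 min = 12:38 PM.
The burn-in test starts at 1:46 PM and stage 1 starts at 12:38 PM, so stage 1 is first.

stage 1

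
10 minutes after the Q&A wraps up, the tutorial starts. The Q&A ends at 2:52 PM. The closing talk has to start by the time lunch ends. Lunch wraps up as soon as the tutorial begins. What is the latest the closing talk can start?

3:02 PM

The tutorial starts at 2:52 PM + 10 min = 3:02 PM.
So lunch ends at 3:02 PM.
The closing talk is bounded by lunch, so the latest it can start is 3:02 PM.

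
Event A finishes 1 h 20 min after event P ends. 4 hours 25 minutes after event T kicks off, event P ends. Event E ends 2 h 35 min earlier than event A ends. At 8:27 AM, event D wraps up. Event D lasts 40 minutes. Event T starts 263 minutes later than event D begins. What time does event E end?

Event D starts at 8:27 AM − 40 min = 7:47 AM.
Event T starts at 7:47 AM + 263 min = 12:10 PM.
Event P ends at 12:10 PM + 265 min = 4:35 PM.
Event A ends at 4:35 PM + 80 min = 5:55 PM.
Event E ends at 5:55 PM − 155 min = 3:20 PM.

3:20 PM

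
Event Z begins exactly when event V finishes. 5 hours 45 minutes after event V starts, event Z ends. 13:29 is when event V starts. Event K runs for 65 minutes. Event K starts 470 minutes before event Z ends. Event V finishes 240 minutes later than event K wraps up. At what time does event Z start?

16:29

Event Z ends at 13:29 + 345 min = 19:14.
Event K starts at 19:14 − 470 min = 11:24.
Event K ends at 11:24 + 65 min = 12:29.
Event V ends at 12:29 + 240 min = 16:29.
So event Z starts at 16:29.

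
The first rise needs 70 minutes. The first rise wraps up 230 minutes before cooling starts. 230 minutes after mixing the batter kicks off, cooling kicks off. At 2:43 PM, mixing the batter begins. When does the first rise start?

Cooling starts at 2:43 PM + 230 min = 6:33 PM.
The first rise ends at 6:33 PM − 230 min = 2:43 PM.
The first rise starts at 2:43 PM − 70 min = 1:33 PM.

1:33 PM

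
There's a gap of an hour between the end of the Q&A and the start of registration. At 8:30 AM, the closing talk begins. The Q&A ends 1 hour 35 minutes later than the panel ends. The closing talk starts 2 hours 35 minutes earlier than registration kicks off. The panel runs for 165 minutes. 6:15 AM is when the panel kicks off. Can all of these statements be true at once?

No

The panel ends at 6:15 AM + 165 min = 9:00 AM.
The Q&A ends at 9:00 AM + 95 min = 10:35 AM.
Registration starts at 10:35 AM + 60 min = 11:35 AM.
The closing talk starts at 11:35 AM − 155 min = 9:00 AM.
But the closing talk is also said to start at 8:30 AM — a 30-minute conflict.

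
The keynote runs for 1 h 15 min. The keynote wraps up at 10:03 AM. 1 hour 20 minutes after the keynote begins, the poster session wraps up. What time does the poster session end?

10:08 AM

The keynote starts at 10:03 AM − 75 min = 8:48 AM.
The poster session ends at 8:48 AM + 80 min = 10:08 AM.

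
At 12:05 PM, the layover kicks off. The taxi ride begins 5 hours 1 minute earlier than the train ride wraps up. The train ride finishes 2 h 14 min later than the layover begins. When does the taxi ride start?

9:18 AM

The train ride ends at 12:05 PM + 134 min = 2:19 PM.
The taxi ride starts at 2:19 PM − 301 min = 9:18 AM.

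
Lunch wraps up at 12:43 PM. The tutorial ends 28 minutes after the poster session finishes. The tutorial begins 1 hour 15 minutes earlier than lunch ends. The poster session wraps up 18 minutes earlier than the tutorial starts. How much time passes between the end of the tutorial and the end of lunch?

1 hour 5 minutes

The tutorial starts at 12:43 PM − 75 min = 11:28 AM.
The poster session ends at 11:28 AM − 18 min = 11:10 AM.
The tutorial ends at 11:10 AM + 28 min = 11:38 AM.
From 11:38 AM to 12:43 PM is 1 hour 5 minutes.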